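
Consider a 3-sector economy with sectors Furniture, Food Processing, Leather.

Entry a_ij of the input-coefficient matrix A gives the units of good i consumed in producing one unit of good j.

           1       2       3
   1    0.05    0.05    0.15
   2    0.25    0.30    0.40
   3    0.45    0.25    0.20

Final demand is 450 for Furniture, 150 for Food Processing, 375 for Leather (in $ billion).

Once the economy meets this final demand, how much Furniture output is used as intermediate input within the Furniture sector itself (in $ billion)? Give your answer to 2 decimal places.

I − A =
  [   0.95    -0.05    -0.15]
  [  -0.25     0.70    -0.40]
  [  -0.45    -0.25     0.80]
Cofactors of I−A, C_ij = (−1)^(i+j)·(minor ij) (rows/columns in the sector order above):
  C_11 = (0.70)(0.80) − (-0.40)(-0.25) = 0.4600
  C_12 = −[(-0.25)(0.80) − (-0.40)(-0.45)] = 0.3800
  C_13 = (-0.25)(-0.25) − (0.70)(-0.45) = 0.3775
  C_21 = −[(-0.05)(0.80) − (-0.15)(-0.25)] = 0.0775
  C_22 = (0.95)(0.80) − (-0.15)(-0.45) = 0.6925
  C_23 = −[(0.95)(-0.25) − (-0.05)(-0.45)] = 0.2600
  C_31 = (-0.05)(-0.40) − (-0.15)(0.70) = 0.1250
  C_32 = −[(0.95)(-0.40) − (-0.15)(-0.25)] = 0.4175
  C_33 = (0.95)(0.70) − (-0.05)(-0.25) = 0.6525
det(I−A) = Σ_j (I−A)_1j·C_1j = (0.95)(0.4600) + (-0.05)(0.3800) + (-0.15)(0.3775) = 0.361375
adj(I−A) = Cᵀ =
  [ 0.4600   0.0775   0.1250]
  [ 0.3800   0.6925   0.4175]
  [ 0.3775   0.2600   0.6525]
(I − A)⁻¹ = adj(I−A) / det(I−A) ≈
  [   1.2729     0.2145     0.3459]
  [   1.0515     1.9163     1.1553]
  [   1.0446     0.7195     1.8056]
First solve x = (I − A)⁻¹ d = adj(I−A)·d / det(I−A); in particular x_1 = (0.4600·450 + 0.0775·150 + 0.1250·375) / 0.361375 = 265.50 / 0.361375 ≈ 734.6939.
Intermediate flow from 1 to 1: z_11 = a_11 · x_1 = 0.05 × 265.50 / 0.361375 = 13.275 / 0.361375 ≈ 36.73.

z_11 = 36.73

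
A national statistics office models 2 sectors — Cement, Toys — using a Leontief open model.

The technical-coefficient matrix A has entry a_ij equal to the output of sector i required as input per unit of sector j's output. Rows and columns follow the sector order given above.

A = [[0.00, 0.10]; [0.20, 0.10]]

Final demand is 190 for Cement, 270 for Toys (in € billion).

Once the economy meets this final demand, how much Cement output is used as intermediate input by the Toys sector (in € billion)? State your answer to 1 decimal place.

I − A =
  [   1.00    -0.10]
  [  -0.20     0.90]
det(I−A) = (1.00)(0.90) − (-0.10)(-0.20) = 0.8800
adj(I−A) = [[0.90, 0.10], [0.20, 1.00]]
(I − A)⁻¹ = adj(I−A) / det(I−A) ≈
  [   1.0227     0.1136]
  [   0.2273     1.1364]
First solve x = (I − A)⁻¹ d = adj(I−A)·d / det(I−A); in particular x_T = (0.20·190 + 1.00·270) / 0.8800 = 308.00 / 0.8800 = 350.000.
Intermediate flow from C to T: z_CT = a_CT · x_T = 0.10 × 308.00 / 0.8800 = 30.80 / 0.8800 = 35.0.

z_CT = 35.0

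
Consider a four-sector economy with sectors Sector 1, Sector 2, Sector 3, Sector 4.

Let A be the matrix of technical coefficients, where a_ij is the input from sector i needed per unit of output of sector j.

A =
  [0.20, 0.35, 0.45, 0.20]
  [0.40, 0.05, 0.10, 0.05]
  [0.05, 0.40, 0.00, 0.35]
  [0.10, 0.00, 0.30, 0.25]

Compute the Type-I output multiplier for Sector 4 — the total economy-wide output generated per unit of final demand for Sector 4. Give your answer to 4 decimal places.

I − A =
  [   0.80    -0.35    -0.45    -0.20]
  [  -0.40     0.95    -0.10    -0.05]
  [  -0.05    -0.40     1.00    -0.35]
  [  -0.10     0.00    -0.30     0.75]
Compute the cofactors C_ij = (−1)^(i+j)·(3×3 minor ij) of I−A; the adjugate is their transpose:
adj(I−A) = Cᵀ =
  [ 0.576750   0.384750   0.409125   0.370375]
  [ 0.271000   0.460375   0.231250   0.210875]
  [ 0.190875   0.257375   0.444250   0.275375]
  [ 0.153250   0.154250   0.232250   0.492875]
det(I−A) = Σ_j (I−A)_1j·C_1j = (0.80)(0.576750) + (-0.35)(0.271000) + (-0.45)(0.190875) + (-0.20)(0.153250) = 0.25000625
(I − A)⁻¹ = adj(I−A) / det(I−A) ≈
  [   2.30694     1.53896     1.63646     1.48146]
  [   1.08397     1.84145     0.92498     0.84348]
  [   0.76348     1.02947     1.77696     1.10147]
  [   0.61298     0.61698     0.92898     1.97145]
The output multiplier for sector j is the column-j sum of the Leontief inverse (I − A)⁻¹ = adj(I−A) / det(I−A).
Column 4 of adj(I−A): (0.370375, 0.210875, 0.275375, 0.492875); det(I−A) = 0.25000625.
m_4 = (0.370375 + 0.210875 + 0.275375 + 0.492875) / 0.25000625 = 1.3495 / 0.25000625 ≈ 5.3979.

m_4 = 5.3979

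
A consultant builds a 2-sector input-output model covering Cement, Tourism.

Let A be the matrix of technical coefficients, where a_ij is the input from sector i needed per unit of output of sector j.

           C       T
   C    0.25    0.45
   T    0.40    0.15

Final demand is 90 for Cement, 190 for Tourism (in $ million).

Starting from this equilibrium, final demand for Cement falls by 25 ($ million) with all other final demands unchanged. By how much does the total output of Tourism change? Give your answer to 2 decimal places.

I − A =
  [   0.75    -0.45]
  [  -0.40     0.85]
det(I−A) = (0.75)(0.85) − (-0.45)(-0.40) = 0.4575
adj(I−A) = [[0.85, 0.45], [0.40, 0.75]]
(I − A)⁻¹ = adj(I−A) / det(I−A) ≈
  [   1.8579     0.9836]
  [   0.8743     1.6393]
Δx = (I − A)⁻¹ Δd with Δd having -25 in the Cement component and 0 elsewhere.
So Δx_T = L_TC · (-25), where L_TC = adj(I−A)_TC / det(I−A) = 0.40 / 0.4575.
Δx_T = 0.40 × (-25) / 0.4575 = -10.00 / 0.4575 ≈ -21.86.

Δx_T = -21.86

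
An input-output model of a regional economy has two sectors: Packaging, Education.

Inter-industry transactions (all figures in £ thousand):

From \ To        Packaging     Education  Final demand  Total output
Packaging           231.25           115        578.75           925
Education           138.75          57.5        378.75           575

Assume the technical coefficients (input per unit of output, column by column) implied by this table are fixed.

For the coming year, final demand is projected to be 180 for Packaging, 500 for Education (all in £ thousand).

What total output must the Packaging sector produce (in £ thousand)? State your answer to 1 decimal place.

x_P = 406.2

Technical coefficients a_ij = z_ij / X_j:
  a_PP = 231.25/925 = 0.25, a_EP = 138.75/925 = 0.15
  a_PE = 115/575 = 0.20, a_EE = 57.5/575 = 0.10
I − A =
  [   0.75    -0.20]
  [  -0.15     0.90]
det(I−A) = (0.75)(0.90) − (-0.20)(-0.15) = 0.6450
adj(I−A) = [[0.90, 0.20], [0.15, 0.75]]
(I − A)⁻¹ = adj(I−A) / det(I−A) ≈
  [   1.3953     0.3101]
  [   0.2326     1.1628]
x = (I − A)⁻¹ d = adj(I−A)·d / det(I−A), with det(I−A) = 0.6450:
  x_P = (0.90·180 + 0.20·500) / 0.6450 = 262.00 / 0.6450 ≈ 406.2
  x_E = (0.15·180 + 0.75·500) / 0.6450 = 402.00 / 0.6450 ≈ 623.3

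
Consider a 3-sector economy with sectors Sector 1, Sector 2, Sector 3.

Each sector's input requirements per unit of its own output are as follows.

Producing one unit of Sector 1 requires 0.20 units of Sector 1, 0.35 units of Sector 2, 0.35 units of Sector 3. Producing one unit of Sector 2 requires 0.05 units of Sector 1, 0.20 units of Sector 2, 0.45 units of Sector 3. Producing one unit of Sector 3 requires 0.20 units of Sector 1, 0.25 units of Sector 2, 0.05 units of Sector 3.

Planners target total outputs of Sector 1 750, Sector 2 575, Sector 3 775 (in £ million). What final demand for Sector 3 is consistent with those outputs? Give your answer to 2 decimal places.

I − A =
  [   0.80    -0.05    -0.20]
  [  -0.35     0.80    -0.25]
  [  -0.35    -0.45     0.95]
d = (I − A) x:
  d_1 = (+0.80)·750 + (-0.05)·575 + (-0.20)·775 = 416.25
  d_2 = (-0.35)·750 + (+0.80)·575 + (-0.25)·775 = 3.75
  d_3 = (-0.35)·750 + (-0.45)·575 + (+0.95)·775 = 215.00

d_3 = 215.00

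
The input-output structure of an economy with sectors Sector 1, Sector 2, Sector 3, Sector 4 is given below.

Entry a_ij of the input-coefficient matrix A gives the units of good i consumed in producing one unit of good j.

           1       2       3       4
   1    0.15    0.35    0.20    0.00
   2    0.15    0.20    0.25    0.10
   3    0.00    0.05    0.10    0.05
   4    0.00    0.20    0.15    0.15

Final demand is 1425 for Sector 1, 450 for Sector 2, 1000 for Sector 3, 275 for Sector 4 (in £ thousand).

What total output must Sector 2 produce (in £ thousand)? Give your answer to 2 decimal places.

I − A =
  [   0.85    -0.35    -0.20     0.00]
  [  -0.15     0.80    -0.25    -0.10]
  [   0.00    -0.05     0.90    -0.05]
  [   0.00    -0.20    -0.15     0.85]
Compute the cofactors C_ij = (−1)^(i+j)·(3×3 minor ij) of I−A; the adjugate is their transpose:
adj(I−A) = Cᵀ =
  [ 0.574125   0.275625   0.211625   0.044875]
  [ 0.113625   0.643875   0.218875   0.088625]
  [ 0.007875   0.044625   0.516375   0.035625]
  [ 0.028125   0.159375   0.142625   0.552625]
det(I−A) = Σ_j (I−A)_1j·C_1j = (0.85)(0.574125) + (-0.35)(0.113625) + (-0.20)(0.007875) + (0.00)(0.028125) = 0.4466625
(I − A)⁻¹ = adj(I−A) / det(I−A) ≈
  [   1.2854     0.6171     0.4738     0.1005]
  [   0.2544     1.4415     0.4900     0.1984]
  [   0.0176     0.0999     1.1561     0.0798]
  [   0.0630     0.3568     0.3193     1.2372]
x = (I − A)⁻¹ d = adj(I−A)·d / det(I−A), with det(I−A) = 0.4466625:
  x_1 = (0.574125·1425 + 0.275625·450 + 0.211625·1000 + 0.044875·275) / 0.4466625 = 1166.125 / 0.4466625 ≈ 2610.75
  x_2 = (0.113625·1425 + 0.643875·450 + 0.218875·1000 + 0.088625·275) / 0.4466625 = 694.90625 / 0.4466625 ≈ 1555.77
  x_3 = (0.007875·1425 + 0.044625·450 + 0.516375·1000 + 0.035625·275) / 0.4466625 = 557.475 / 0.4466625 ≈ 1248.09
  x_4 = (0.028125·1425 + 0.159375·450 + 0.142625·1000 + 0.552625·275) / 0.4466625 = 406.39375 / 0.4466625 ≈ 909.85

x_2 = 1555.77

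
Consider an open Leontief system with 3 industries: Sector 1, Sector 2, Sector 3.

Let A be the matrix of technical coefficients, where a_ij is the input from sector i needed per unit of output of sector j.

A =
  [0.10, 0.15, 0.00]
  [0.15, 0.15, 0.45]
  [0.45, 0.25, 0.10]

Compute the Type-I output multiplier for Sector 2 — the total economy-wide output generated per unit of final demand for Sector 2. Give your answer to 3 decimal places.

I − A =
  [   0.90    -0.15     0.00]
  [  -0.15     0.85    -0.45]
  [  -0.45    -0.25     0.90]
Cofactors of I−A, C_ij = (−1)^(i+j)·(minor ij) (rows/columns in the sector order above):
  C_11 = (0.85)(0.90) − (-0.45)(-0.25) = 0.6525
  C_12 = −[(-0.15)(0.90) − (-0.45)(-0.45)] = 0.3375
  C_13 = (-0.15)(-0.25) − (0.85)(-0.45) = 0.4200
  C_21 = −[(-0.15)(0.90) − (0.00)(-0.25)] = 0.1350
  C_22 = (0.90)(0.90) − (0.00)(-0.45) = 0.8100
  C_23 = −[(0.90)(-0.25) − (-0.15)(-0.45)] = 0.2925
  C_31 = (-0.15)(-0.45) − (0.00)(0.85) = 0.0675
  C_32 = −[(0.90)(-0.45) − (0.00)(-0.15)] = 0.4050
  C_33 = (0.90)(0.85) − (-0.15)(-0.15) = 0.7425
det(I−A) = Σ_j (I−A)_1j·C_1j = (0.90)(0.6525) + (-0.15)(0.3375) + (0.00)(0.4200) = 0.536625
adj(I−A) = Cᵀ =
  [ 0.6525   0.1350   0.0675]
  [ 0.3375   0.8100   0.4050]
  [ 0.4200   0.2925   0.7425]
(I − A)⁻¹ = adj(I−A) / det(I−A) ≈
  [   1.2159     0.2516     0.1258]
  [   0.6289     1.5094     0.7547]
  [   0.7827     0.5451     1.3836]
The output multiplier for sector j is the column-j sum of the Leontief inverse (I − A)⁻¹ = adj(I−A) / det(I−A).
Column 2 of adj(I−A): (0.1350, 0.8100, 0.2925); det(I−A) = 0.536625.
m_2 = (0.1350 + 0.8100 + 0.2925) / 0.536625 = 1.2375 / 0.536625 ≈ 2.306.

m_2 = 2.306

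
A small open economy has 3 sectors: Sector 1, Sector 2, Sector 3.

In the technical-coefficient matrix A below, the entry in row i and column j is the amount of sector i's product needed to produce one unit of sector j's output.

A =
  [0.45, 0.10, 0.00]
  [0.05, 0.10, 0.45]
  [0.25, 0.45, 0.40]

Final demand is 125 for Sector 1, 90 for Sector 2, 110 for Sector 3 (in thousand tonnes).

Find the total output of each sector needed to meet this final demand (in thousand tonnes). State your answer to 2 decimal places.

I − A =
  [   0.55    -0.10     0.00]
  [  -0.05     0.90    -0.45]
  [  -0.25    -0.45     0.60]
Cofactors of I−A, C_ij = (−1)^(i+j)·(minor ij) (rows/columns in the sector order above):
  C_11 = (0.90)(0.60) − (-0.45)(-0.45) = 0.3375
  C_12 = −[(-0.05)(0.60) − (-0.45)(-0.25)] = 0.1425
  C_13 = (-0.05)(-0.45) − (0.90)(-0.25) = 0.2475
  C_21 = −[(-0.10)(0.60) − (0.00)(-0.45)] = 0.0600
  C_22 = (0.55)(0.60) − (0.00)(-0.25) = 0.3300
  C_23 = −[(0.55)(-0.45) − (-0.10)(-0.25)] = 0.2725
  C_31 = (-0.10)(-0.45) − (0.00)(0.90) = 0.0450
  C_32 = −[(0.55)(-0.45) − (0.00)(-0.05)] = 0.2475
  C_33 = (0.55)(0.90) − (-0.10)(-0.05) = 0.4900
det(I−A) = Σ_j (I−A)_1j·C_1j = (0.55)(0.3375) + (-0.10)(0.1425) + (0.00)(0.2475) = 0.171375
adj(I−A) = Cᵀ =
  [ 0.3375   0.0600   0.0450]
  [ 0.1425   0.3300   0.2475]
  [ 0.2475   0.2725   0.4900]
(I − A)⁻¹ = adj(I−A) / det(I−A) ≈
  [   1.9694     0.3501     0.2626]
  [   0.8315     1.9256     1.4442]
  [   1.4442     1.5901     2.8592]
x = (I − A)⁻¹ d = adj(I−A)·d / det(I−A), with det(I−A) = 0.171375:
  x_1 = (0.3375·125 + 0.0600·90 + 0.0450·110) / 0.171375 = 52.5375 / 0.171375 ≈ 306.56
  x_2 = (0.1425·125 + 0.3300·90 + 0.2475·110) / 0.171375 = 74.7375 / 0.171375 ≈ 436.11
  x_3 = (0.2475·125 + 0.2725·90 + 0.4900·110) / 0.171375 = 109.3625 / 0.171375 ≈ 638.15

x_1 = 306.56, x_2 = 436.11, x_3 = 638.15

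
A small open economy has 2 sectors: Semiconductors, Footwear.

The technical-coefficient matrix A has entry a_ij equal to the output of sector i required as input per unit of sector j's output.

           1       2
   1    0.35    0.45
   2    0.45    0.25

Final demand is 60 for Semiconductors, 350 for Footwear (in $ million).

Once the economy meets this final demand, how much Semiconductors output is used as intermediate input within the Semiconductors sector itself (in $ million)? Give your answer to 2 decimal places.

z_11 = 248.68

I − A =
  [   0.65    -0.45]
  [  -0.45     0.75]
det(I−A) = (0.65)(0.75) − (-0.45)(-0.45) = 0.2850
adj(I−A) = [[0.75, 0.45], [0.45, 0.65]]
(I − A)⁻¹ = adj(I−A) / det(I−A) ≈
  [   2.6316     1.5789]
  [   1.5789     2.2807]
First solve x = (I − A)⁻¹ d = adj(I−A)·d / det(I−A); in particular x_1 = (0.75·60 + 0.45·350) / 0.2850 = 202.50 / 0.2850 ≈ 710.5263.
Intermediate flow from 1 to 1: z_11 = a_11 · x_1 = 0.35 × 202.50 / 0.2850 = 70.875 / 0.2850 ≈ 248.68.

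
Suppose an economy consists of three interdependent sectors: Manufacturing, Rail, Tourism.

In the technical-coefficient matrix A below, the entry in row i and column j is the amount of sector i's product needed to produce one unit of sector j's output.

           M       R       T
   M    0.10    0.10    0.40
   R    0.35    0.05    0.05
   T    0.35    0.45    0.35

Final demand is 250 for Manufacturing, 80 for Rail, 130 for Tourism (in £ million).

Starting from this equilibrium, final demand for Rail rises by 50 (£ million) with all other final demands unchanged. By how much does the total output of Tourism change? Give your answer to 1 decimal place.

I − A =
  [   0.90    -0.10    -0.40]
  [  -0.35     0.95    -0.05]
  [  -0.35    -0.45     0.65]
Cofactors of I−A, C_ij = (−1)^(i+j)·(minor ij) (rows/columns in the sector order above):
  C_11 = (0.95)(0.65) − (-0.05)(-0.45) = 0.5950
  C_12 = −[(-0.35)(0.65) − (-0.05)(-0.35)] = 0.2450
  C_13 = (-0.35)(-0.45) − (0.95)(-0.35) = 0.4900
  C_21 = −[(-0.10)(0.65) − (-0.40)(-0.45)] = 0.2450
  C_22 = (0.90)(0.65) − (-0.40)(-0.35) = 0.4450
  C_23 = −[(0.90)(-0.45) − (-0.10)(-0.35)] = 0.4400
  C_31 = (-0.10)(-0.05) − (-0.40)(0.95) = 0.3850
  C_32 = −[(0.90)(-0.05) − (-0.40)(-0.35)] = 0.1850
  C_33 = (0.90)(0.95) − (-0.10)(-0.35) = 0.8200
det(I−A) = Σ_j (I−A)_1j·C_1j = (0.90)(0.5950) + (-0.10)(0.2450) + (-0.40)(0.4900) = 0.3150
adj(I−A) = Cᵀ =
  [ 0.5950   0.2450   0.3850]
  [ 0.2450   0.4450   0.1850]
  [ 0.4900   0.4400   0.8200]
(I − A)⁻¹ = adj(I−A) / det(I−A) ≈
  [   1.8889     0.7778     1.2222]
  [   0.7778     1.4127     0.5873]
  [   1.5556     1.3968     2.6032]
Δx = (I − A)⁻¹ Δd with Δd having +50 in the Rail component and 0 elsewhere.
So Δx_T = L_TR · (+50), where L_TR = adj(I−A)_TR / det(I−A) = 0.4400 / 0.3150.
Δx_T = 0.4400 × (+50) / 0.3150 = 22.00 / 0.3150 ≈ 69.8.

Δx_T = 69.8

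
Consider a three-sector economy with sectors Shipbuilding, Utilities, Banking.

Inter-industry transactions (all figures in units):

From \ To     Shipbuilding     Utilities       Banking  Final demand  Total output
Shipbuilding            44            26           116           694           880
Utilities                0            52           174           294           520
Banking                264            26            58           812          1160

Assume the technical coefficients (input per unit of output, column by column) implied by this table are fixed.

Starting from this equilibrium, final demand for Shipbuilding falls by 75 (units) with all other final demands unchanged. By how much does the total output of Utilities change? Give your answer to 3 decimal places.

Technical coefficients a_ij = z_ij / X_j:
  a_11 = 44/880 = 0.05, a_21 = 0/880 = 0.00, a_31 = 264/880 = 0.30
  a_12 = 26/520 = 0.05, a_22 = 52/520 = 0.10, a_32 = 26/520 = 0.05
  a_13 = 116/1160 = 0.10, a_23 = 174/1160 = 0.15, a_33 = 58/1160 = 0.05
I − A =
  [   0.95    -0.05    -0.10]
  [   0.00     0.90    -0.15]
  [  -0.30    -0.05     0.95]
Cofactors of I−A, C_ij = (−1)^(i+j)·(minor ij) (rows/columns in the sector order above):
  C_11 = (0.90)(0.95) − (-0.15)(-0.05) = 0.8475
  C_12 = −[(0.00)(0.95) − (-0.15)(-0.30)] = 0.0450
  C_13 = (0.00)(-0.05) − (0.90)(-0.30) = 0.2700
  C_21 = −[(-0.05)(0.95) − (-0.10)(-0.05)] = 0.0525
  C_22 = (0.95)(0.95) − (-0.10)(-0.30) = 0.8725
  C_23 = −[(0.95)(-0.05) − (-0.05)(-0.30)] = 0.0625
  C_31 = (-0.05)(-0.15) − (-0.10)(0.90) = 0.0975
  C_32 = −[(0.95)(-0.15) − (-0.10)(0.00)] = 0.1425
  C_33 = (0.95)(0.90) − (-0.05)(0.00) = 0.8550
det(I−A) = Σ_j (I−A)_1j·C_1j = (0.95)(0.8475) + (-0.05)(0.0450) + (-0.10)(0.2700) = 0.775875
adj(I−A) = Cᵀ =
  [ 0.8475   0.0525   0.0975]
  [ 0.0450   0.8725   0.1425]
  [ 0.2700   0.0625   0.8550]
(I − A)⁻¹ = adj(I−A) / det(I−A) ≈
  [   1.0923     0.0677     0.1257]
  [   0.0580     1.1245     0.1837]
  [   0.3480     0.0806     1.1020]
Δx = (I − A)⁻¹ Δd with Δd having -75 in the Shipbuilding component and 0 elsewhere.
So Δx_2 = L_21 · (-75), where L_21 = adj(I−A)_21 / det(I−A) = 0.0450 / 0.775875.
Δx_2 = 0.0450 × (-75) / 0.775875 = -3.375 / 0.775875 ≈ -4.350.

Δx_2 = -4.350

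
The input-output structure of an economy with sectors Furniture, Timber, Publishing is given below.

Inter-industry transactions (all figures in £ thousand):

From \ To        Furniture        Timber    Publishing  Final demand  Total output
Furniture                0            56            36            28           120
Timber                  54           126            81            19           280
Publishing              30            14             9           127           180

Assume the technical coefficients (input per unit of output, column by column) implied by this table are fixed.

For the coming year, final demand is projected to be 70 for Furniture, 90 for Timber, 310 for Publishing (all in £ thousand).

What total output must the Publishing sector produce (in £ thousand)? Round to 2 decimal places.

Technical coefficients a_ij = z_ij / X_j:
  a_FF = 0/120 = 0.00, a_TF = 54/120 = 0.45, a_PF = 30/120 = 0.25
  a_FT = 56/280 = 0.20, a_TT = 126/280 = 0.45, a_PT = 14/280 = 0.05
  a_FP = 36/180 = 0.20, a_TP = 81/180 = 0.45, a_PP = 9/180 = 0.05
I − A =
  [   1.00    -0.20    -0.20]
  [  -0.45     0.55    -0.45]
  [  -0.25    -0.05     0.95]
Cofactors of I−A, C_ij = (−1)^(i+j)·(minor ij) (rows/columns in the sector order above):
  C_11 = (0.55)(0.95) − (-0.45)(-0.05) = 0.5000
  C_12 = −[(-0.45)(0.95) − (-0.45)(-0.25)] = 0.5400
  C_13 = (-0.45)(-0.05) − (0.55)(-0.25) = 0.1600
  C_21 = −[(-0.20)(0.95) − (-0.20)(-0.05)] = 0.2000
  C_22 = (1.00)(0.95) − (-0.20)(-0.25) = 0.9000
  C_23 = −[(1.00)(-0.05) − (-0.20)(-0.25)] = 0.1000
  C_31 = (-0.20)(-0.45) − (-0.20)(0.55) = 0.2000
  C_32 = −[(1.00)(-0.45) − (-0.20)(-0.45)] = 0.5400
  C_33 = (1.00)(0.55) − (-0.20)(-0.45) = 0.4600
det(I−A) = Σ_j (I−A)_1j·C_1j = (1.00)(0.5000) + (-0.20)(0.5400) + (-0.20)(0.1600) = 0.3600
adj(I−A) = Cᵀ =
  [ 0.5000   0.2000   0.2000]
  [ 0.5400   0.9000   0.5400]
  [ 0.1600   0.1000   0.4600]
(I − A)⁻¹ = adj(I−A) / det(I−A) ≈
  [   1.3889     0.5556     0.5556]
  [   1.5000     2.5000     1.5000]
  [   0.4444     0.2778     1.2778]
x = (I − A)⁻¹ d = adj(I−A)·d / det(I−A), with det(I−A) = 0.3600:
  x_F = (0.5000·70 + 0.2000·90 + 0.2000·310) / 0.3600 = 115.00 / 0.3600 ≈ 319.44
  x_T = (0.5400·70 + 0.9000·90 + 0.5400·310) / 0.3600 = 286.20 / 0.3600 = 795.00
  x_P = (0.1600·70 + 0.1000·90 + 0.4600·310) / 0.3600 = 162.80 / 0.3600 ≈ 452.22

x_P = 452.22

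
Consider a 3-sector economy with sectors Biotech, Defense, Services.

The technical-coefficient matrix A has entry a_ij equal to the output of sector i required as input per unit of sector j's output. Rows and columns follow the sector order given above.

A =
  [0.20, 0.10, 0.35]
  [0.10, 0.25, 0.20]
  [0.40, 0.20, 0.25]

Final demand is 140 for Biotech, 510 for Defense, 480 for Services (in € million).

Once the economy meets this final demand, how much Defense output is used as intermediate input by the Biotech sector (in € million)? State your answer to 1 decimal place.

z_DB = 97.3

I − A =
  [   0.80    -0.10    -0.35]
  [  -0.10     0.75    -0.20]
  [  -0.40    -0.20     0.75]
Cofactors of I−A, C_ij = (−1)^(i+j)·(minor ij) (rows/columns in the sector order above):
  C_11 = (0.75)(0.75) − (-0.20)(-0.20) = 0.5225
  C_12 = −[(-0.10)(0.75) − (-0.20)(-0.40)] = 0.1550
  C_13 = (-0.10)(-0.20) − (0.75)(-0.40) = 0.3200
  C_21 = −[(-0.10)(0.75) − (-0.35)(-0.20)] = 0.1450
  C_22 = (0.80)(0.75) − (-0.35)(-0.40) = 0.4600
  C_23 = −[(0.80)(-0.20) − (-0.10)(-0.40)] = 0.2000
  C_31 = (-0.10)(-0.20) − (-0.35)(0.75) = 0.2825
  C_32 = −[(0.80)(-0.20) − (-0.35)(-0.10)] = 0.1950
  C_33 = (0.80)(0.75) − (-0.10)(-0.10) = 0.5900
det(I−A) = Σ_j (I−A)_1j·C_1j = (0.80)(0.5225) + (-0.10)(0.1550) + (-0.35)(0.3200) = 0.2905
adj(I−A) = Cᵀ =
  [ 0.5225   0.1450   0.2825]
  [ 0.1550   0.4600   0.1950]
  [ 0.3200   0.2000   0.5900]
(I − A)⁻¹ = adj(I−A) / det(I−A) ≈
  [   1.7986     0.4991     0.9725]
  [   0.5336     1.5835     0.6713]
  [   1.1015     0.6885     2.0310]
First solve x = (I − A)⁻¹ d = adj(I−A)·d / det(I−A); in particular x_B = (0.5225·140 + 0.1450·510 + 0.2825·480) / 0.2905 = 282.70 / 0.2905 ≈ 973.150.
Intermediate flow from D to B: z_DB = a_DB · x_B = 0.10 × 282.70 / 0.2905 = 28.27 / 0.2905 ≈ 97.3.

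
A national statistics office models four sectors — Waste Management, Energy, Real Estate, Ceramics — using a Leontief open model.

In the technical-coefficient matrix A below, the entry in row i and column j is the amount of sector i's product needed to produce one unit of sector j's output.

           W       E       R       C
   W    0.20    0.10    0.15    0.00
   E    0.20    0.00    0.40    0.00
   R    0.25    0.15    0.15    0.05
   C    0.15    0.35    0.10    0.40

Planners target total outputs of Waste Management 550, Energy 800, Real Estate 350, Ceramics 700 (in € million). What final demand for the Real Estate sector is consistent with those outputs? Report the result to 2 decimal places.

I − A =
  [   0.80    -0.10    -0.15     0.00]
  [  -0.20     1.00    -0.40     0.00]
  [  -0.25    -0.15     0.85    -0.05]
  [  -0.15    -0.35    -0.10     0.60]
d = (I − A) x:
  d_W = (+0.80)·550 + (-0.10)·800 + (-0.15)·350 + (+0.00)·700 = 307.50
  d_E = (-0.20)·550 + (+1.00)·800 + (-0.40)·350 + (+0.00)·700 = 550.00
  d_R = (-0.25)·550 + (-0.15)·800 + (+0.85)·350 + (-0.05)·700 = 5.00
  d_C = (-0.15)·550 + (-0.35)·800 + (-0.10)·350 + (+0.60)·700 = 22.50

d_R = 5.00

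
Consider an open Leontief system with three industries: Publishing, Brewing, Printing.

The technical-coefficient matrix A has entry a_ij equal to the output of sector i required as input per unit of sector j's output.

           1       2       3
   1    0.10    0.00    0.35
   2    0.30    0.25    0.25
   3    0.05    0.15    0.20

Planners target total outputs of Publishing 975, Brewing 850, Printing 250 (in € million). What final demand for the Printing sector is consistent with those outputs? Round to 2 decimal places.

d_3 = 23.75

I − A =
  [   0.90     0.00    -0.35]
  [  -0.30     0.75    -0.25]
  [  -0.05    -0.15     0.80]
d = (I − A) x:
  d_1 = (+0.90)·975 + (+0.00)·850 + (-0.35)·250 = 790.00
  d_2 = (-0.30)·975 + (+0.75)·850 + (-0.25)·250 = 282.50
  d_3 = (-0.05)·975 + (-0.15)·850 + (+0.80)·250 = 23.75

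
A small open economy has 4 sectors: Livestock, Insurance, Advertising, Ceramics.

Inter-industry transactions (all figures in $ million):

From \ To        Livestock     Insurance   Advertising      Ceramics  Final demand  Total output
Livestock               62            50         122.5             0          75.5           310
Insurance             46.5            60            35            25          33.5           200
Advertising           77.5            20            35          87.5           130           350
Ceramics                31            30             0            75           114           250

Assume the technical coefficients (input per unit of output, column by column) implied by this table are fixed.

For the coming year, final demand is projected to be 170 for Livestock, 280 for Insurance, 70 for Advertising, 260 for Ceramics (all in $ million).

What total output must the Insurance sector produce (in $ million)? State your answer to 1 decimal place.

x_I = 724.7

Technical coefficients a_ij = z_ij / X_j:
  a_LL = 62/310 = 0.20, a_IL = 46.5/310 = 0.15, a_AL = 77.5/310 = 0.25, a_CL = 31/310 = 0.10
  a_LI = 50/200 = 0.25, a_II = 60/200 = 0.30, a_AI = 20/200 = 0.10, a_CI = 30/200 = 0.15
  a_LA = 122.5/350 = 0.35, a_IA = 35/350 = 0.10, a_AA = 35/350 = 0.10, a_CA = 0/350 = 0.00
  a_LC = 0/250 = 0.00, a_IC = 25/250 = 0.10, a_AC = 87.5/250 = 0.35, a_CC = 75/250 = 0.30
I − A =
  [   0.80    -0.25    -0.35     0.00]
  [  -0.15     0.70    -0.10    -0.10]
  [  -0.25    -0.10     0.90    -0.35]
  [  -0.10    -0.15     0.00     0.70]
Compute the cofactors C_ij = (−1)^(i+j)·(3×3 minor ij) of I−A; the adjugate is their transpose:
adj(I−A) = Cᵀ =
  [ 0.415250   0.200375   0.183750   0.120500]
  [ 0.124500   0.430500   0.096250   0.109625]
  [ 0.162625   0.150500   0.351250   0.197125]
  [ 0.086000   0.120875   0.046875   0.389500]
det(I−A) = Σ_j (I−A)_1j·C_1j = (0.80)(0.415250) + (-0.25)(0.124500) + (-0.35)(0.162625) + (0.00)(0.086000) = 0.24415625
(I − A)⁻¹ = adj(I−A) / det(I−A) ≈
  [   1.7008     0.8207     0.7526     0.4935]
  [   0.5099     1.7632     0.3942     0.4490]
  [   0.6661     0.6164     1.4386     0.8074]
  [   0.3522     0.4951     0.1920     1.5953]
x = (I − A)⁻¹ d = adj(I−A)·d / det(I−A), with det(I−A) = 0.24415625:
  x_L = (0.415250·170 + 0.200375·280 + 0.183750·70 + 0.120500·260) / 0.24415625 = 170.89 / 0.24415625 ≈ 699.9
  x_I = (0.124500·170 + 0.430500·280 + 0.096250·70 + 0.109625·260) / 0.24415625 = 176.945 / 0.24415625 ≈ 724.7
  x_A = (0.162625·170 + 0.150500·280 + 0.351250·70 + 0.197125·260) / 0.24415625 = 145.62625 / 0.24415625 ≈ 596.4
  x_C = (0.086000·170 + 0.120875·280 + 0.046875·70 + 0.389500·260) / 0.24415625 = 153.01625 / 0.24415625 ≈ 626.7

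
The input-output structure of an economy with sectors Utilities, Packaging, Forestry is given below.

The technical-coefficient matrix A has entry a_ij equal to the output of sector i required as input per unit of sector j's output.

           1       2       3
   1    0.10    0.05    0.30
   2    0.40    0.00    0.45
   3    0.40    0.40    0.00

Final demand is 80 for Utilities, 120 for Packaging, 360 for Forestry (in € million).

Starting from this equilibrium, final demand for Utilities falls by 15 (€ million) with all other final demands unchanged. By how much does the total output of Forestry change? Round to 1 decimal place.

I − A =
  [   0.90    -0.05    -0.30]
  [  -0.40     1.00    -0.45]
  [  -0.40    -0.40     1.00]
Cofactors of I−A, C_ij = (−1)^(i+j)·(minor ij) (rows/columns in the sector order above):
  C_11 = (1.00)(1.00) − (-0.45)(-0.40) = 0.8200
  C_12 = −[(-0.40)(1.00) − (-0.45)(-0.40)] = 0.5800
  C_13 = (-0.40)(-0.40) − (1.00)(-0.40) = 0.5600
  C_21 = −[(-0.05)(1.00) − (-0.30)(-0.40)] = 0.1700
  C_22 = (0.90)(1.00) − (-0.30)(-0.40) = 0.7800
  C_23 = −[(0.90)(-0.40) − (-0.05)(-0.40)] = 0.3800
  C_31 = (-0.05)(-0.45) − (-0.30)(1.00) = 0.3225
  C_32 = −[(0.90)(-0.45) − (-0.30)(-0.40)] = 0.5250
  C_33 = (0.90)(1.00) − (-0.05)(-0.40) = 0.8800
det(I−A) = Σ_j (I−A)_1j·C_1j = (0.90)(0.8200) + (-0.05)(0.5800) + (-0.30)(0.5600) = 0.5410
adj(I−A) = Cᵀ =
  [ 0.8200   0.1700   0.3225]
  [ 0.5800   0.7800   0.5250]
  [ 0.5600   0.3800   0.8800]
(I − A)⁻¹ = adj(I−A) / det(I−A) ≈
  [   1.5157     0.3142     0.5961]
  [   1.0721     1.4418     0.9704]
  [   1.0351     0.7024     1.6266]
Δx = (I − A)⁻¹ Δd with Δd having -15 in the Utilities component and 0 elsewhere.
So Δx_3 = L_31 · (-15), where L_31 = adj(I−A)_31 / det(I−A) = 0.5600 / 0.5410.
Δx_3 = 0.5600 × (-15) / 0.5410 = -8.40 / 0.5410 ≈ -15.5.

Δx_3 = -15.5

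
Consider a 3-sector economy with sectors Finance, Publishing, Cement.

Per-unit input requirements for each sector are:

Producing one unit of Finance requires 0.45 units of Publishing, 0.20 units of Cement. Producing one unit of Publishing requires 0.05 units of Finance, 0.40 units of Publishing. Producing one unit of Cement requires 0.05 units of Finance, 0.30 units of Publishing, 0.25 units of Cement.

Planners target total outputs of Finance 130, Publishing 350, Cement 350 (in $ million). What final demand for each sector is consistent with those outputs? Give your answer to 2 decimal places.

d_1 = 95.00, d_2 = 46.50, d_3 = 236.50

I − A =
  [   1.00    -0.05    -0.05]
  [  -0.45     0.60    -0.30]
  [  -0.20     0.00     0.75]
d = (I − A) x:
  d_1 = (+1.00)·130 + (-0.05)·350 + (-0.05)·350 = 95.00
  d_2 = (-0.45)·130 + (+0.60)·350 + (-0.30)·350 = 46.50
  d_3 = (-0.20)·130 + (+0.00)·350 + (+0.75)·350 = 236.50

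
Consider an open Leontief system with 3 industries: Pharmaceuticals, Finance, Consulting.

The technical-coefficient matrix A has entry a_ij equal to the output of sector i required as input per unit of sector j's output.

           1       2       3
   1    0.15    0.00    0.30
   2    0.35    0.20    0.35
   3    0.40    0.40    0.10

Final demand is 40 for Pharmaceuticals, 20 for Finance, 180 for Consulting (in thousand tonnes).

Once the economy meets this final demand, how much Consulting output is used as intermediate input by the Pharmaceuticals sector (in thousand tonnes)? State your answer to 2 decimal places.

z_31 = 77.52

I − A =
  [   0.85     0.00    -0.30]
  [  -0.35     0.80    -0.35]
  [  -0.40    -0.40     0.90]
Cofactors of I−A, C_ij = (−1)^(i+j)·(minor ij) (rows/columns in the sector order above):
  C_11 = (0.80)(0.90) − (-0.35)(-0.40) = 0.5800
  C_12 = −[(-0.35)(0.90) − (-0.35)(-0.40)] = 0.4550
  C_13 = (-0.35)(-0.40) − (0.80)(-0.40) = 0.4600
  C_21 = −[(0.00)(0.90) − (-0.30)(-0.40)] = 0.1200
  C_22 = (0.85)(0.90) − (-0.30)(-0.40) = 0.6450
  C_23 = −[(0.85)(-0.40) − (0.00)(-0.40)] = 0.3400
  C_31 = (0.00)(-0.35) − (-0.30)(0.80) = 0.2400
  C_32 = −[(0.85)(-0.35) − (-0.30)(-0.35)] = 0.4025
  C_33 = (0.85)(0.80) − (0.00)(-0.35) = 0.6800
det(I−A) = Σ_j (I−A)_1j·C_1j = (0.85)(0.5800) + (0.00)(0.4550) + (-0.30)(0.4600) = 0.3550
adj(I−A) = Cᵀ =
  [ 0.5800   0.1200   0.2400]
  [ 0.4550   0.6450   0.4025]
  [ 0.4600   0.3400   0.6800]
(I − A)⁻¹ = adj(I−A) / det(I−A) ≈
  [   1.6338     0.3380     0.6761]
  [   1.2817     1.8169     1.1338]
  [   1.2958     0.9577     1.9155]
First solve x = (I − A)⁻¹ d = adj(I−A)·d / det(I−A); in particular x_1 = (0.5800·40 + 0.1200·20 + 0.2400·180) / 0.3550 = 68.80 / 0.3550 ≈ 193.8028.
Intermediate flow from 3 to 1: z_31 = a_31 · x_1 = 0.40 × 68.80 / 0.3550 = 27.52 / 0.3550 ≈ 77.52.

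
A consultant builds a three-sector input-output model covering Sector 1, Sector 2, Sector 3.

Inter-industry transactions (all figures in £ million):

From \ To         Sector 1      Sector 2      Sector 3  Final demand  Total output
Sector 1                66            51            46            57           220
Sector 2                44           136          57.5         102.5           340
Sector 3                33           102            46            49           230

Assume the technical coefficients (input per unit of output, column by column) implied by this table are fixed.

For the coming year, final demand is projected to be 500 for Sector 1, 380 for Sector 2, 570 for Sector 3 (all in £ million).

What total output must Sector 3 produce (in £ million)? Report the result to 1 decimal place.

x_3 = 1722.6

Technical coefficients a_ij = z_ij / X_j:
  a_11 = 66/220 = 0.30, a_21 = 44/220 = 0.20, a_31 = 33/220 = 0.15
  a_12 = 51/340 = 0.15, a_22 = 136/340 = 0.40, a_32 = 102/340 = 0.30
  a_13 = 46/230 = 0.20, a_23 = 57.5/230 = 0.25, a_33 = 46/230 = 0.20
I − A =
  [   0.70    -0.15    -0.20]
  [  -0.20     0.60    -0.25]
  [  -0.15    -0.30     0.80]
Cofactors of I−A, C_ij = (−1)^(i+j)·(minor ij) (rows/columns in the sector order above):
  C_11 = (0.60)(0.80) − (-0.25)(-0.30) = 0.4050
  C_12 = −[(-0.20)(0.80) − (-0.25)(-0.15)] = 0.1975
  C_13 = (-0.20)(-0.30) − (0.60)(-0.15) = 0.1500
  C_21 = −[(-0.15)(0.80) − (-0.20)(-0.30)] = 0.1800
  C_22 = (0.70)(0.80) − (-0.20)(-0.15) = 0.5300
  C_23 = −[(0.70)(-0.30) − (-0.15)(-0.15)] = 0.2325
  C_31 = (-0.15)(-0.25) − (-0.20)(0.60) = 0.1575
  C_32 = −[(0.70)(-0.25) − (-0.20)(-0.20)] = 0.2150
  C_33 = (0.70)(0.60) − (-0.15)(-0.20) = 0.3900
det(I−A) = Σ_j (I−A)_1j·C_1j = (0.70)(0.4050) + (-0.15)(0.1975) + (-0.20)(0.1500) = 0.223875
adj(I−A) = Cᵀ =
  [ 0.4050   0.1800   0.1575]
  [ 0.1975   0.5300   0.2150]
  [ 0.1500   0.2325   0.3900]
(I − A)⁻¹ = adj(I−A) / det(I−A) ≈
  [   1.8090     0.8040     0.7035]
  [   0.8822     2.3674     0.9604]
  [   0.6700     1.0385     1.7420]
x = (I − A)⁻¹ d = adj(I−A)·d / det(I−A), with det(I−A) = 0.223875:
  x_1 = (0.4050·500 + 0.1800·380 + 0.1575·570) / 0.223875 = 360.675 / 0.223875 ≈ 1611.1
  x_2 = (0.1975·500 + 0.5300·380 + 0.2150·570) / 0.223875 = 422.70 / 0.223875 ≈ 1888.1
  x_3 = (0.1500·500 + 0.2325·380 + 0.3900·570) / 0.223875 = 385.65 / 0.223875 ≈ 1722.6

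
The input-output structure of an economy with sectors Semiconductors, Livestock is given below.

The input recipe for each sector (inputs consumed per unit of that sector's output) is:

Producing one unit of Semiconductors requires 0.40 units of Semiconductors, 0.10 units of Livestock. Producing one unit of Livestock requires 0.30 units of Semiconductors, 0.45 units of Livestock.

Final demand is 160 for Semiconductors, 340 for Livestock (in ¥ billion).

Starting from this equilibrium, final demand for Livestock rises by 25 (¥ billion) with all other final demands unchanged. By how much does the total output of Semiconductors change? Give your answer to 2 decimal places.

Δx_S = 25.00

I − A =
  [   0.60    -0.30]
  [  -0.10     0.55]
det(I−A) = (0.60)(0.55) − (-0.30)(-0.10) = 0.3000
adj(I−A) = [[0.55, 0.30], [0.10, 0.60]]
(I − A)⁻¹ = adj(I−A) / det(I−A) ≈
  [   1.8333     1.0000]
  [   0.3333     2.0000]
Δx = (I − A)⁻¹ Δd with Δd having +25 in the Livestock component and 0 elsewhere.
So Δx_S = L_SL · (+25), where L_SL = adj(I−A)_SL / det(I−A) = 0.30 / 0.3000.
Δx_S = 0.30 × (+25) / 0.3000 = 7.50 / 0.3000 = 25.00.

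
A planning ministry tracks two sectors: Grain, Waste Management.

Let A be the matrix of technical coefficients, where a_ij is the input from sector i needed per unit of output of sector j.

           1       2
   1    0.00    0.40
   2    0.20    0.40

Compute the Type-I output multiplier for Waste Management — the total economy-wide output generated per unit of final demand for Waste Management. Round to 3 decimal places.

I − A =
  [   1.00    -0.40]
  [  -0.20     0.60]
det(I−A) = (1.00)(0.60) − (-0.40)(-0.20) = 0.5200
adj(I−A) = [[0.60, 0.40], [0.20, 1.00]]
(I − A)⁻¹ = adj(I−A) / det(I−A) ≈
  [   1.1538     0.7692]
  [   0.3846     1.9231]
The output multiplier for sector j is the column-j sum of the Leontief inverse (I − A)⁻¹ = adj(I−A) / det(I−A).
Column 2 of adj(I−A): (0.40, 1.00); det(I−A) = 0.5200.
m_2 = (0.40 + 1.00) / 0.5200 = 1.40 / 0.5200 ≈ 2.692.

m_2 = 2.692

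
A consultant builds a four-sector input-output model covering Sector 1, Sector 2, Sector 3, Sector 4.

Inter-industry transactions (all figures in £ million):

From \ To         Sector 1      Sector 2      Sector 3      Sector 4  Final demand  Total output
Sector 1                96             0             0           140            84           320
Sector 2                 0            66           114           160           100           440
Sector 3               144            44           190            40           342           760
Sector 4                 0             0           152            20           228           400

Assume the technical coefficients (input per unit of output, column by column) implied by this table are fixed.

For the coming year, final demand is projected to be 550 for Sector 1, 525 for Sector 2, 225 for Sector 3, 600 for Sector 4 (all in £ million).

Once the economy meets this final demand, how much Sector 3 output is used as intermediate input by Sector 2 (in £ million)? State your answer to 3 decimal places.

Technical coefficients a_ij = z_ij / X_j:
  a_11 = 96/320 = 0.30, a_21 = 0/320 = 0.00, a_31 = 144/320 = 0.45, a_41 = 0/320 = 0.00
  a_12 = 0/440 = 0.00, a_22 = 66/440 = 0.15, a_32 = 44/440 = 0.10, a_42 = 0/440 = 0.00
  a_13 = 0/760 = 0.00, a_23 = 114/760 = 0.15, a_33 = 190/760 = 0.25, a_43 = 152/760 = 0.20
  a_14 = 140/400 = 0.35, a_24 = 160/400 = 0.40, a_34 = 40/400 = 0.10, a_44 = 20/400 = 0.05
I − A =
  [   0.70     0.00     0.00    -0.35]
  [   0.00     0.85    -0.15    -0.40]
  [  -0.45    -0.10     0.75    -0.10]
  [   0.00     0.00    -0.20     0.95]
Compute the cofactors C_ij = (−1)^(i+j)·(3×3 minor ij) of I−A; the adjugate is their transpose:
adj(I−A) = Cᵀ =
  [ 0.566375   0.007000   0.059500   0.217875]
  [ 0.100125   0.453250   0.155750   0.244125]
  [ 0.363375   0.066500   0.565250   0.221375]
  [ 0.076500   0.014000   0.119000   0.435750]
det(I−A) = Σ_j (I−A)_1j·C_1j = (0.70)(0.566375) + (0.00)(0.100125) + (0.00)(0.363375) + (-0.35)(0.076500) = 0.3696875
(I − A)⁻¹ = adj(I−A) / det(I−A) ≈
  [   1.5320     0.0189     0.1609     0.5893]
  [   0.2708     1.2260     0.4213     0.6604]
  [   0.9829     0.1799     1.5290     0.5988]
  [   0.2069     0.0379     0.3219     1.1787]
First solve x = (I − A)⁻¹ d = adj(I−A)·d / det(I−A); in particular x_2 = (0.100125·550 + 0.453250·525 + 0.155750·225 + 0.244125·600) / 0.3696875 = 474.54375 / 0.3696875 ≈ 1283.63483.
Intermediate flow from 3 to 2: z_32 = a_32 · x_2 = 0.10 × 474.54375 / 0.3696875 = 47.454375 / 0.3696875 ≈ 128.363.

z_32 = 128.363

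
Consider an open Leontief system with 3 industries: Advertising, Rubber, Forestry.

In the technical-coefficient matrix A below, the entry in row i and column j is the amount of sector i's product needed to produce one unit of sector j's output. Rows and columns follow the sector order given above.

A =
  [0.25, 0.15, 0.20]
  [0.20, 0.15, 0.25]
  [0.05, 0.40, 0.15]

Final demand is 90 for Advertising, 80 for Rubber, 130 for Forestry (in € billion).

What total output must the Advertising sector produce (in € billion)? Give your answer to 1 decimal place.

I − A =
  [   0.75    -0.15    -0.20]
  [  -0.20     0.85    -0.25]
  [  -0.05    -0.40     0.85]
Cofactors of I−A, C_ij = (−1)^(i+j)·(minor ij) (rows/columns in the sector order above):
  C_11 = (0.85)(0.85) − (-0.25)(-0.40) = 0.6225
  C_12 = −[(-0.20)(0.85) − (-0.25)(-0.05)] = 0.1825
  C_13 = (-0.20)(-0.40) − (0.85)(-0.05) = 0.1225
  C_21 = −[(-0.15)(0.85) − (-0.20)(-0.40)] = 0.2075
  C_22 = (0.75)(0.85) − (-0.20)(-0.05) = 0.6275
  C_23 = −[(0.75)(-0.40) − (-0.15)(-0.05)] = 0.3075
  C_31 = (-0.15)(-0.25) − (-0.20)(0.85) = 0.2075
  C_32 = −[(0.75)(-0.25) − (-0.20)(-0.20)] = 0.2275
  C_33 = (0.75)(0.85) − (-0.15)(-0.20) = 0.6075
det(I−A) = Σ_j (I−A)_1j·C_1j = (0.75)(0.6225) + (-0.15)(0.1825) + (-0.20)(0.1225) = 0.4150
adj(I−A) = Cᵀ =
  [ 0.6225   0.2075   0.2075]
  [ 0.1825   0.6275   0.2275]
  [ 0.1225   0.3075   0.6075]
(I − A)⁻¹ = adj(I−A) / det(I−A) ≈
  [   1.5000     0.5000     0.5000]
  [   0.4398     1.5120     0.5482]
  [   0.2952     0.7410     1.4639]
x = (I − A)⁻¹ d = adj(I−A)·d / det(I−A), with det(I−A) = 0.4150:
  x_1 = (0.6225·90 + 0.2075·80 + 0.2075·130) / 0.4150 = 99.60 / 0.4150 = 240.0
  x_2 = (0.1825·90 + 0.6275·80 + 0.2275·130) / 0.4150 = 96.20 / 0.4150 ≈ 231.8
  x_3 = (0.1225·90 + 0.3075·80 + 0.6075·130) / 0.4150 = 114.60 / 0.4150 ≈ 276.1

x_1 = 240.0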